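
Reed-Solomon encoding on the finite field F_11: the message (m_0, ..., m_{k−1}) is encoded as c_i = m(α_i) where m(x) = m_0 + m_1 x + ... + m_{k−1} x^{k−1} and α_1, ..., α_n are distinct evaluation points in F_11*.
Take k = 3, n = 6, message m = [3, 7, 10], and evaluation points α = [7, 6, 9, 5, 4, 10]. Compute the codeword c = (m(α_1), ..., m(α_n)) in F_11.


c = [3, 9, 7, 2, 4, 6]

Message polynomial: m(x) = 3 + 7·x + 10·x^2 (mod 11).
For each evaluation point α_i, compute m(α_i) mod 11:
  α_1 = 7: Horner steps 10 → 0 → 3, so m(7) = 3.
  α_2 = 6: Horner steps 10 → 1 → 9, so m(6) = 9.
  α_3 = 9: Horner steps 10 → 9 → 7, so m(9) = 7.
  α_4 = 5: Horner steps 10 → 2 → 2, so m(5) = 2.
  α_5 = 4: Horner steps 10 → 3 → 4, so m(4) = 4.
  α_6 = 10: Horner steps 10 → 8 → 6, so m(10) = 6.
Codeword c = [3, 9, 7, 2, 4, 6] ∈ F_11^6.


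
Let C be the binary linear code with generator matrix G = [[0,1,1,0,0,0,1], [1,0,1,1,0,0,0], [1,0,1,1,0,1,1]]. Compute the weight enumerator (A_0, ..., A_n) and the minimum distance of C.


Weight distribution: A_0 = 1, A_2 = 1, A_3 = 3, A_4 = 2, A_5 = 1. Minimum distance d = 2.

Enumerate all 2^3 = 8 messages m ∈ F_2^3.
For each, compute codeword c = mG in F_2^7, then tally its weight.
  m = 000 → c = 0000000, weight = 0.
  m = 100 → c = 0110001, weight = 3.
  m = 010 → c = 1011000, weight = 3.
  m = 110 → c = 1101001, weight = 4.
  m = 001 → c = 1011011, weight = 5.
  m = 101 → c = 1101010, weight = 4.
  m = 011 → c = 0000011, weight = 2.
  m = 111 → c = 0110010, weight = 3.
Tally weights:
  weight 0: 1 codewords.
  weight 2: 1 codewords.
  weight 3: 3 codewords.
  weight 4: 2 codewords.
  weight 5: 1 codewords.
Minimum distance d = smallest w > 0 with A_w > 0 = 2.
Sanity: Σ A_w = 8 = 2^3 = 8 ✓.


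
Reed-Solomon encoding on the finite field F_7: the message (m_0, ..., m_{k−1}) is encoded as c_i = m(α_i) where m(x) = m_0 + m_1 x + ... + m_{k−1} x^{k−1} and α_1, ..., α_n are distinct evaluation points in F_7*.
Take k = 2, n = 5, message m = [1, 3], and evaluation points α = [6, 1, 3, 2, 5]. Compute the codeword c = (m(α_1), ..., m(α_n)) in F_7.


c = [5, 4, 3, 0, 2]

Message polynomial: m(x) = 1 + 3·x (mod 7).
For each evaluation point α_i, compute m(α_i) mod 7:
  α_1 = 6: Horner steps 3 → 5, so m(6) = 5.
  α_2 = 1: Horner steps 3 → 4, so m(1) = 4.
  α_3 = 3: Horner steps 3 → 3, so m(3) = 3.
  α_4 = 2: Horner steps 3 → 0, so m(2) = 0.
  α_5 = 5: Horner steps 3 → 2, so m(5) = 2.
Codeword c = [5, 4, 3, 0, 2] ∈ F_7^5.


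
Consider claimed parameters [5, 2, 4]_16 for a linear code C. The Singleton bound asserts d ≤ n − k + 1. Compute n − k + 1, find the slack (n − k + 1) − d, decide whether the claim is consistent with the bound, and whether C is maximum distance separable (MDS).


Singleton RHS = n − k + 1 = 4, slack = 0, bound satisfied, MDS.

Singleton bound: d ≤ n − k + 1.
Here n = 5, k = 2, so n − k + 1 = 4.
Given d = 4, check d ≤ 4: YES.
Slack = (n − k + 1) − d = 0.
The code is MDS (slack = 0).
Description: the claimed parameters are [5, 2, 4]_16; such a code would be MDS (meets Singleton bound).


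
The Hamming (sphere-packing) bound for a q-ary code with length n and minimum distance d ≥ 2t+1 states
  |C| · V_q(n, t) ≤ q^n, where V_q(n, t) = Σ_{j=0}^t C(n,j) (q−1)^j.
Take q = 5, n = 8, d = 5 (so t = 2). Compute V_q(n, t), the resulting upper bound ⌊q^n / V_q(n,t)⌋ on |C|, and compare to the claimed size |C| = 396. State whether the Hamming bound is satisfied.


V_q(n, t) = 481, q^n = 390625, Hamming bound = 812, |C| = 396 ≤ bound (satisfied).

Step 1: Compute V_q(n, t) = Σ_{j=0}^2 C(n, j) (q−1)^j.
  j = 0: C(8,0)·(4)^0 = 1·1 = 1.
  j = 1: C(8,1)·(4)^1 = 8·4 = 32.
  j = 2: C(8,2)·(4)^2 = 28·16 = 448.
  V_q(n, t) = 1 + 32 + 448 = 481.
Step 2: q^n = 5^8 = 390625.
Step 3: Hamming bound ⌊q^n / V_q(n,t)⌋ = ⌊390625/481⌋ = 812.
Step 4: Compare |C| = 396 to 812: satisfied.
The claimed |C| lies below the Hamming bound.


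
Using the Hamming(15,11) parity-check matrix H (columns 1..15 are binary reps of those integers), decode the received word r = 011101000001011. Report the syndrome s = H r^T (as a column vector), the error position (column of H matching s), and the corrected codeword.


s = (1, 1, 1, 0)^T, error position = 14, corrected codeword c = 011101000001001

Compute s = H r^T mod 2 one row at a time:
  s_1 = 0 + 0 + 0 + 0 + 1 + 0 + 1 + 1 = 3 ≡ 1 (mod 2).
  s_2 = 1 + 0 + 1 + 0 + 1 + 0 + 1 + 1 = 5 ≡ 1 (mod 2).
  s_3 = 1 + 1 + 1 + 0 + 0 + 0 + 1 + 1 = 5 ≡ 1 (mod 2).
  s_4 = 0 + 1 + 0 + 0 + 0 + 0 + 0 + 1 = 2 ≡ 0 (mod 2).
s = (1, 1, 1, 0)^T — this equals column 14 of H (binary 1110), so error is at position 14.
Correct: flip bit 14 of r = 011101000001011 to get c = 011101000001001.


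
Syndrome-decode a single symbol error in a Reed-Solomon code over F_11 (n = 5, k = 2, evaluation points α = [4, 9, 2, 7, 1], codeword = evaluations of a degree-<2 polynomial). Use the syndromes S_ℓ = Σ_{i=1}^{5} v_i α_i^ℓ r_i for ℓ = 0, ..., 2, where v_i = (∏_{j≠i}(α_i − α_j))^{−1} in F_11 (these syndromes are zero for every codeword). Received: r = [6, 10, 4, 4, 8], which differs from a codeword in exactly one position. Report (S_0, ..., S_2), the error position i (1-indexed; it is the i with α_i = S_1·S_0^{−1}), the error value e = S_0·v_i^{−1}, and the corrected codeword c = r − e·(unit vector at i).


S = (10, 9, 7), error at position 3, error magnitude e = 4, c = [6, 10, 0, 4, 8].

Step 1: column multipliers v_i = (∏_{j≠i}(α_i − α_j))^{−1} mod 11.
  i = 1 (α = 4): (4−9)(4−2)(4−7)(4−1) = (−5)·2·(−3)·3 = 90 ≡ 2, so v_1 = 2^{−1} = 6 (mod 11).
  i = 2 (α = 9): (9−4)(9−2)(9−7)(9−1) = 5·7·2·8 = 560 ≡ 10, so v_2 = 10^{−1} = 10 (mod 11).
  i = 3 (α = 2): (2−4)(2−9)(2−7)(2−1) = (−2)·(−7)·(−5)·1 = −70 ≡ 7, so v_3 = 7^{−1} = 8 (mod 11).
  i = 4 (α = 7): (7−4)(7−9)(7−2)(7−1) = 3·(−2)·5·6 = −180 ≡ 7, so v_4 = 7^{−1} = 8 (mod 11).
  i = 5 (α = 1): (1−4)(1−9)(1−2)(1−7) = (−3)·(−8)·(−1)·(−6) = 144 ≡ 1, so v_5 = 1^{−1} = 1 (mod 11).
  v = [6, 10, 8, 8, 1].
Step 2: syndromes of r = [6, 10, 4, 4, 8] (all sums mod 11).
  S_0 = Σ v_i r_i = 6·6 + 10·10 + 8·4 + 8·4 + 1·8 = 208 ≡ 10.
  S_1 = Σ v_i α_i r_i = 6·4·6 + 10·9·10 + 8·2·4 + 8·7·4 + 1·1·8 = 1340 ≡ 9.
  α_i^2 mod 11 = [5, 4, 4, 5, 1].
  S_2 = Σ v_i α_i^2 r_i = 6·5·6 + 10·4·10 + 8·4·4 + 8·5·4 + 1·1·8 = 876 ≡ 7.
  S = (10, 9, 7) ≠ 0, so r is not a codeword (an error is present).
Step 3: locate the error. For a single error e at position i, S_ℓ = v_i·e·α_i^ℓ, so α_err = S_1/S_0.
  S_0^{−1} = 10^{−1} = 10 (mod 11), so α_err = 9·10 = 90 ≡ 2 = α_3. Error position i = 3.
  Consistency check: S_2/S_1 = 7·5 = 35 ≡ 2 = α_err ✓ (single-error assumption holds).
Step 4: error magnitude e = S_0/v_3 = S_0·∏_{j≠3}(α_3 − α_j) = 10·7 = 70 ≡ 4 (mod 11).
Step 5: correct position 3: c_3 = r_3 − e = 4 − 4 ≡ 0 (mod 11). Hence c = [6, 10, 0, 4, 8].
  Check: interpolating c through the α_i gives m(x) = 5 + 3·x (degree < 2) with m(α_i) = c_i for every i, so c is indeed a codeword.


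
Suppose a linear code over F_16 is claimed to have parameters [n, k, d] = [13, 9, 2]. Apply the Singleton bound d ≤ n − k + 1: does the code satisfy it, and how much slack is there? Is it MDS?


Singleton RHS = n − k + 1 = 5, slack = 3, bound satisfied, not MDS.

Singleton bound: d ≤ n − k + 1.
Here n = 13, k = 9, so n − k + 1 = 5.
Given d = 2, check d ≤ 5: YES.
Slack = (n − k + 1) − d = 3.
The code is NOT MDS (slack = 3 > 0).
Description: the claimed parameters are [13, 9, 2]_16; such a code would be non-MDS.


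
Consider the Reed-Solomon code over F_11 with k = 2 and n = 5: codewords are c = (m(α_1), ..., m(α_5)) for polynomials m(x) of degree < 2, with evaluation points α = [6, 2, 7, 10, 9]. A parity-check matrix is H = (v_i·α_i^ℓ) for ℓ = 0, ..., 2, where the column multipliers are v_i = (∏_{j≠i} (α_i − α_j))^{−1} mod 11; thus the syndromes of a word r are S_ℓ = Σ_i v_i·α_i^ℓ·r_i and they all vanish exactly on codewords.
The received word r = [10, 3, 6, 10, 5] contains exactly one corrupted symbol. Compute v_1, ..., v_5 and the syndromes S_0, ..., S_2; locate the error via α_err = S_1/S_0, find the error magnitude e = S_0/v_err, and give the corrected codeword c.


S = (6, 3, 7), error at position 1, error magnitude e = 9, c = [1, 3, 6, 10, 5].

Step 1: column multipliers v_i = (∏_{j≠i}(α_i − α_j))^{−1} mod 11.
  i = 1 (α = 6): (6−2)(6−7)(6−10)(6−9) = 4·(−1)·(−4)·(−3) = −48 ≡ 7, so v_1 = 7^{−1} = 8 (mod 11).
  i = 2 (α = 2): (2−6)(2−7)(2−10)(2−9) = (−4)·(−5)·(−8)·(−7) = 1120 ≡ 9, so v_2 = 9^{−1} = 5 (mod 11).
  i = 3 (α = 7): (7−6)(7−2)(7−10)(7−9) = 1·5·(−3)·(−2) = 30 ≡ 8, so v_3 = 8^{−1} = 7 (mod 11).
  i = 4 (α = 10): (10−6)(10−2)(10−7)(10−9) = 4·8·3·1 = 96 ≡ 8, so v_4 = 8^{−1} = 7 (mod 11).
  i = 5 (α = 9): (9−6)(9−2)(9−7)(9−10) = 3·7·2·(−1) = −42 ≡ 2, so v_5 = 2^{−1} = 6 (mod 11).
  v = [8, 5, 7, 7, 6].
Step 2: syndromes of r = [10, 3, 6, 10, 5] (all sums mod 11).
  S_0 = Σ v_i r_i = 8·10 + 5·3 + 7·6 + 7·10 + 6·5 = 237 ≡ 6.
  S_1 = Σ v_i α_i r_i = 8·6·10 + 5·2·3 + 7·7·6 + 7·10·10 + 6·9·5 = 1774 ≡ 3.
  α_i^2 mod 11 = [3, 4, 5, 1, 4].
  S_2 = Σ v_i α_i^2 r_i = 8·3·10 + 5·4·3 + 7·5·6 + 7·1·10 + 6·4·5 = 700 ≡ 7.
  S = (6, 3, 7) ≠ 0, so r is not a codeword (an error is present).
Step 3: locate the error. For a single error e at position i, S_ℓ = v_i·e·α_i^ℓ, so α_err = S_1/S_0.
  S_0^{−1} = 6^{−1} = 2 (mod 11), so α_err = 3·2 = 6 ≡ 6 = α_1. Error position i = 1.
  Consistency check: S_2/S_1 = 7·4 = 28 ≡ 6 = α_err ✓ (single-error assumption holds).
Step 4: error magnitude e = S_0/v_1 = S_0·∏_{j≠1}(α_1 − α_j) = 6·7 = 42 ≡ 9 (mod 11).
Step 5: correct position 1: c_1 = r_1 − e = 10 − 9 ≡ 1 (mod 11). Hence c = [1, 3, 6, 10, 5].
  Check: interpolating c through the α_i gives m(x) = 4 + 5·x (degree < 2) with m(α_i) = c_i for every i, so c is indeed a codeword.


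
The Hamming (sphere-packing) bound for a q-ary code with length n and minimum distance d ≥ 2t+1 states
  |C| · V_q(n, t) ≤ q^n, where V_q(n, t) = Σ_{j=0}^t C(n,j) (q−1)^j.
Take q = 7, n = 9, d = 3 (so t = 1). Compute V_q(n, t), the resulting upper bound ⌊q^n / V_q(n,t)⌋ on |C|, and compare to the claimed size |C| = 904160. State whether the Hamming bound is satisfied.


V_q(n, t) = 55, q^n = 40353607, Hamming bound = 733701, |C| = 904160 > bound (violated).

Step 1: Compute V_q(n, t) = Σ_{j=0}^1 C(n, j) (q−1)^j.
  j = 0: C(9,0)·(6)^0 = 1·1 = 1.
  j = 1: C(9,1)·(6)^1 = 9·6 = 54.
  V_q(n, t) = 1 + 54 = 55.
Step 2: q^n = 7^9 = 40353607.
Step 3: Hamming bound ⌊q^n / V_q(n,t)⌋ = ⌊40353607/55⌋ = 733701.
Step 4: Compare |C| = 904160 to 733701: violated.
The claimed |C| lies above the Hamming bound, so no 7-ary code of length 9 with d ≥ 3 can have 904160 codewords.


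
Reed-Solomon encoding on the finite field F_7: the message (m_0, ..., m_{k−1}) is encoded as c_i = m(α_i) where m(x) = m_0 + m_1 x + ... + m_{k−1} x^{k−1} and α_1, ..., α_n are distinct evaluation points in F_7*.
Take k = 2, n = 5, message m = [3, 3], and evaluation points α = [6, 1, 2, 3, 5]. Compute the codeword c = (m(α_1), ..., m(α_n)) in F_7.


c = [0, 6, 2, 5, 4]

Message polynomial: m(x) = 3 + 3·x (mod 7).
For each evaluation point α_i, compute m(α_i) mod 7:
  α_1 = 6: Horner steps 3 → 0, so m(6) = 0.
  α_2 = 1: Horner steps 3 → 6, so m(1) = 6.
  α_3 = 2: Horner steps 3 → 2, so m(2) = 2.
  α_4 = 3: Horner steps 3 → 5, so m(3) = 5.
  α_5 = 5: Horner steps 3 → 4, so m(5) = 4.
Codeword c = [0, 6, 2, 5, 4] ∈ F_7^5.


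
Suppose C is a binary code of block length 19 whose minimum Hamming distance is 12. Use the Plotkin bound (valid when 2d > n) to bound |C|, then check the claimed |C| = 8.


Plotkin bound M ≤ 4; given |C| = 8 > bound (violated).

Check applicability: 2d = 24, n = 19.
2d − n = 5 > 0, so Plotkin applies.
Compute d/(2d−n) = 12/5 ≈ 2.4000.
⌊d/(2d−n)⌋ = 2.
Plotkin bound: M ≤ 2·2 = 4.
Given |C| = 8, check: VIOLATED.
This |C| is above the Plotkin bound, so no binary code with n = 19, d = 12 and 8 codewords exists.


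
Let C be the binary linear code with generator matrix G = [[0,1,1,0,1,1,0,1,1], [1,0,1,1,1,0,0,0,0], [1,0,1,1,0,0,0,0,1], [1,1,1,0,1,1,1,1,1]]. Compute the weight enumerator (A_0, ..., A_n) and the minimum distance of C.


Weight distribution: A_0 = 1, A_2 = 2, A_4 = 6, A_6 = 6, A_8 = 1. Minimum distance d = 2.

Enumerate all 2^4 = 16 messages m ∈ F_2^4.
For each, compute codeword c = mG in F_2^9, then tally its weight.
  m = 0000 → c = 000000000, weight = 0.
  m = 1000 → c = 011011011, weight = 6.
  m = 0100 → c = 101110000, weight = 4.
  m = 1100 → c = 110101011, weight = 6.
  m = 0010 → c = 101100001, weight = 4.
  m = 1010 → c = 110111010, weight = 6.
  m = 0110 → c = 000010001, weight = 2.
  m = 1110 → c = 011001010, weight = 4.
  m = 0001 → c = 111011111, weight = 8.
  m = 1001 → c = 100000100, weight = 2.
  m = 0101 → c = 010101111, weight = 6.
  m = 1101 → c = 001110100, weight = 4.
  m = 0011 → c = 010111110, weight = 6.
  m = 1011 → c = 001100101, weight = 4.
  m = 0111 → c = 111001110, weight = 6.
  m = 1111 → c = 100010101, weight = 4.
Tally weights:
  weight 0: 1 codewords.
  weight 2: 2 codewords.
  weight 4: 6 codewords.
  weight 6: 6 codewords.
  weight 8: 1 codewords.
Minimum distance d = smallest w > 0 with A_w > 0 = 2.
Sanity: Σ A_w = 16 = 2^4 = 16 ✓.


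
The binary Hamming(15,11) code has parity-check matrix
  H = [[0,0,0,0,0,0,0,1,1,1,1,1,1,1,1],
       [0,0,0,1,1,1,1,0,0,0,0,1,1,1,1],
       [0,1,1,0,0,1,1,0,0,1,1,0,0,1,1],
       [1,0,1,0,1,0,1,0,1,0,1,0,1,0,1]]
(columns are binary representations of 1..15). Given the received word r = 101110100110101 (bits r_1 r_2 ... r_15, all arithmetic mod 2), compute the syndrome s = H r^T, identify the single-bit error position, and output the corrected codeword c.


s = (0, 1, 1, 1)^T, error position = 7, corrected codeword c = 101110000110101

Compute s = H r^T mod 2 one row at a time:
  s_1 = 0 + 0 + 1 + 1 + 0 + 1 + 0 + 1 = 4 ≡ 0 (mod 2).
  s_2 = 1 + 1 + 0 + 1 + 0 + 1 + 0 + 1 = 5 ≡ 1 (mod 2).
  s_3 = 0 + 1 + 0 + 1 + 1 + 1 + 0 + 1 = 5 ≡ 1 (mod 2).
  s_4 = 1 + 1 + 1 + 1 + 0 + 1 + 1 + 1 = 7 ≡ 1 (mod 2).
s = (0, 1, 1, 1)^T — this equals column 7 of H (binary 0111), so error is at position 7.
Correct: flip bit 7 of r = 101110100110101 to get c = 101110000110101.


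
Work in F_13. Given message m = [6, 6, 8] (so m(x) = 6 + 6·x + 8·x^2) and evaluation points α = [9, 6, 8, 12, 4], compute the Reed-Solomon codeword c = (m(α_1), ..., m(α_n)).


c = [6, 5, 7, 8, 2]

Message polynomial: m(x) = 6 + 6·x + 8·x^2 (mod 13).
For each evaluation point α_i, compute m(α_i) mod 13:
  α_1 = 9: Horner steps 8 → 0 → 6, so m(9) = 6.
  α_2 = 6: Horner steps 8 → 2 → 5, so m(6) = 5.
  α_3 = 8: Horner steps 8 → 5 → 7, so m(8) = 7.
  α_4 = 12: Horner steps 8 → 11 → 8, so m(12) = 8.
  α_5 = 4: Horner steps 8 → 12 → 2, so m(4) = 2.
Codeword c = [6, 5, 7, 8, 2] ∈ F_13^5.


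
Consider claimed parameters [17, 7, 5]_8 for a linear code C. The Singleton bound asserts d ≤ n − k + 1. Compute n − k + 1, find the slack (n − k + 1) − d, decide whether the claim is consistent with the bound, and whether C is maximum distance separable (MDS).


Singleton RHS = n − k + 1 = 11, slack = 6, bound satisfied, not MDS.

Singleton bound: d ≤ n − k + 1.
Here n = 17, k = 7, so n − k + 1 = 11.
Given d = 5, check d ≤ 11: YES.
Slack = (n − k + 1) − d = 6.
The code is NOT MDS (slack = 6 > 0).
Description: the claimed parameters are [17, 7, 5]_8; such a code would be non-MDS.


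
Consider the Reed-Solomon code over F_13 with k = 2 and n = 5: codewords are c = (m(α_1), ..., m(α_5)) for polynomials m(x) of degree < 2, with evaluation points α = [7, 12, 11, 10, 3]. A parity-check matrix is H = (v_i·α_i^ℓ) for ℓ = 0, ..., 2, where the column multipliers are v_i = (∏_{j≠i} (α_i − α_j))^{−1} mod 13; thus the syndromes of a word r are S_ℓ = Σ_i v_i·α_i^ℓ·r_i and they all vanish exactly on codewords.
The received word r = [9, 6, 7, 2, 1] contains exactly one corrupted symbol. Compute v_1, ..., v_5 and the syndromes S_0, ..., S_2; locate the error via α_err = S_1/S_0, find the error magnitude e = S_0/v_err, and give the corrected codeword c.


S = (6, 1, 11), error at position 3, error magnitude e = 3, c = [9, 6, 4, 2, 1].

Step 1: column multipliers v_i = (∏_{j≠i}(α_i − α_j))^{−1} mod 13.
  i = 1 (α = 7): (7−12)(7−11)(7−10)(7−3) = (−5)·(−4)·(−3)·4 = −240 ≡ 7, so v_1 = 7^{−1} = 2 (mod 13).
  i = 2 (α = 12): (12−7)(12−11)(12−10)(12−3) = 5·1·2·9 = 90 ≡ 12, so v_2 = 12^{−1} = 12 (mod 13).
  i = 3 (α = 11): (11−7)(11−12)(11−10)(11−3) = 4·(−1)·1·8 = −32 ≡ 7, so v_3 = 7^{−1} = 2 (mod 13).
  i = 4 (α = 10): (10−7)(10−12)(10−11)(10−3) = 3·(−2)·(−1)·7 = 42 ≡ 3, so v_4 = 3^{−1} = 9 (mod 13).
  i = 5 (α = 3): (3−7)(3−12)(3−11)(3−10) = (−4)·(−9)·(−8)·(−7) = 2016 ≡ 1, so v_5 = 1^{−1} = 1 (mod 13).
  v = [2, 12, 2, 9, 1].
Step 2: syndromes of r = [9, 6, 7, 2, 1] (all sums mod 13).
  S_0 = Σ v_i r_i = 2·9 + 12·6 + 2·7 + 9·2 + 1·1 = 123 ≡ 6.
  S_1 = Σ v_i α_i r_i = 2·7·9 + 12·12·6 + 2·11·7 + 9·10·2 + 1·3·1 = 1327 ≡ 1.
  α_i^2 mod 13 = [10, 1, 4, 9, 9].
  S_2 = Σ v_i α_i^2 r_i = 2·10·9 + 12·1·6 + 2·4·7 + 9·9·2 + 1·9·1 = 479 ≡ 11.
  S = (6, 1, 11) ≠ 0, so r is not a codeword (an error is present).
Step 3: locate the error. For a single error e at position i, S_ℓ = v_i·e·α_i^ℓ, so α_err = S_1/S_0.
  S_0^{−1} = 6^{−1} = 11 (mod 13), so α_err = 1·11 = 11 ≡ 11 = α_3. Error position i = 3.
  Consistency check: S_2/S_1 = 11·1 = 11 ≡ 11 = α_err ✓ (single-error assumption holds).
Step 4: error magnitude e = S_0/v_3 = S_0·∏_{j≠3}(α_3 − α_j) = 6·7 = 42 ≡ 3 (mod 13).
Step 5: correct position 3: c_3 = r_3 − e = 7 − 3 ≡ 4 (mod 13). Hence c = [9, 6, 4, 2, 1].
  Check: interpolating c through the α_i gives m(x) = 8 + 2·x (degree < 2) with m(α_i) = c_i for every i, so c is indeed a codeword.


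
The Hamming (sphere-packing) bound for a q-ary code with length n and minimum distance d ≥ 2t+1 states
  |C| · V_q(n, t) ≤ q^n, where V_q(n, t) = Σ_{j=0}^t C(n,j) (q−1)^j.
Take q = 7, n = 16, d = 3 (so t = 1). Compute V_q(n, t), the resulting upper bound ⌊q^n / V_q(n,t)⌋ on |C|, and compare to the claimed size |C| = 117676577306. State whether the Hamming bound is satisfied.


V_q(n, t) = 97, q^n = 33232930569601, Hamming bound = 342607531645, |C| = 117676577306 ≤ bound (satisfied).

Step 1: Compute V_q(n, t) = Σ_{j=0}^1 C(n, j) (q−1)^j.
  j = 0: C(16,0)·(6)^0 = 1·1 = 1.
  j = 1: C(16,1)·(6)^1 = 16·6 = 96.
  V_q(n, t) = 1 + 96 = 97.
Step 2: q^n = 7^16 = 33232930569601.
Step 3: Hamming bound ⌊q^n / V_q(n,t)⌋ = ⌊33232930569601/97⌋ = 342607531645.
Step 4: Compare |C| = 117676577306 to 342607531645: satisfied.
The claimed |C| lies below the Hamming bound.


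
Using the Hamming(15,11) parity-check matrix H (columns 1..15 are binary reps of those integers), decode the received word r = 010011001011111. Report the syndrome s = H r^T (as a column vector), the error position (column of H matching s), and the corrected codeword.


s = (0, 0, 1, 1)^T, error position = 3, corrected codeword c = 011011001011111

Compute s = H r^T mod 2 one row at a time:
  s_1 = 0 + 1 + 0 + 1 + 1 + 1 + 1 + 1 = 6 ≡ 0 (mod 2).
  s_2 = 0 + 1 + 1 + 0 + 1 + 1 + 1 + 1 = 6 ≡ 0 (mod 2).
  s_3 = 1 + 0 + 1 + 0 + 0 + 1 + 1 + 1 = 5 ≡ 1 (mod 2).
  s_4 = 0 + 0 + 1 + 0 + 1 + 1 + 1 + 1 = 5 ≡ 1 (mod 2).
s = (0, 0, 1, 1)^T — this equals column 3 of H (binary 0011), so error is at position 3.
Correct: flip bit 3 of r = 010011001011111 to get c = 011011001011111.


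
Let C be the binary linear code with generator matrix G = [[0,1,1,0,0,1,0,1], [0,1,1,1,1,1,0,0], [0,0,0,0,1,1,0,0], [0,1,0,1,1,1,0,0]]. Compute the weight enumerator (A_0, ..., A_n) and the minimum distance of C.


Weight distribution: A_0 = 1, A_1 = 1, A_2 = 2, A_3 = 6, A_4 = 5, A_5 = 1. Minimum distance d = 1.

Enumerate all 2^4 = 16 messages m ∈ F_2^4.
For each, compute codeword c = mG in F_2^8, then tally its weight.
  m = 0000 → c = 00000000, weight = 0.
  m = 1000 → c = 01100101, weight = 4.
  m = 0100 → c = 01111100, weight = 5.
  m = 1100 → c = 00011001, weight = 3.
  m = 0010 → c = 00001100, weight = 2.
  m = 1010 → c = 01101001, weight = 4.
  m = 0110 → c = 01110000, weight = 3.
  m = 1110 → c = 00010101, weight = 3.
  m = 0001 → c = 01011100, weight = 4.
  m = 1001 → c = 00111001, weight = 4.
  m = 0101 → c = 00100000, weight = 1.
  m = 1101 → c = 01000101, weight = 3.
  m = 0011 → c = 01010000, weight = 2.
  m = 1011 → c = 00110101, weight = 4.
  m = 0111 → c = 00101100, weight = 3.
  m = 1111 → c = 01001001, weight = 3.
Tally weights:
  weight 0: 1 codewords.
  weight 1: 1 codewords.
  weight 2: 2 codewords.
  weight 3: 6 codewords.
  weight 4: 5 codewords.
  weight 5: 1 codewords.
Minimum distance d = smallest w > 0 with A_w > 0 = 1.
Sanity: Σ A_w = 16 = 2^4 = 16 ✓.


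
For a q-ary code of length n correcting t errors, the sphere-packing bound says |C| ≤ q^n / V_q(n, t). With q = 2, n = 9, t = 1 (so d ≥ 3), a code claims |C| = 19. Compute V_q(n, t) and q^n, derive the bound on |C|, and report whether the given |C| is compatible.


V_q(n, t) = 10, q^n = 512, Hamming bound = 51, |C| = 19 ≤ bound (satisfied).

Step 1: Compute V_q(n, t) = Σ_{j=0}^1 C(n, j) (q−1)^j.
  j = 0: C(9,0)·(1)^0 = 1·1 = 1.
  j = 1: C(9,1)·(1)^1 = 9·1 = 9.
  V_q(n, t) = 1 + 9 = 10.
Step 2: q^n = 2^9 = 512.
Step 3: Hamming bound ⌊q^n / V_q(n,t)⌋ = ⌊512/10⌋ = 51.
Step 4: Compare |C| = 19 to 51: satisfied.
The claimed |C| lies below the Hamming bound.


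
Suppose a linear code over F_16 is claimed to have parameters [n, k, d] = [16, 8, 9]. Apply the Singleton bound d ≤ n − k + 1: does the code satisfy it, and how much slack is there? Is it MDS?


Singleton RHS = n − k + 1 = 9, slack = 0, bound satisfied, MDS.

Singleton bound: d ≤ n − k + 1.
Here n = 16, k = 8, so n − k + 1 = 9.
Given d = 9, check d ≤ 9: YES.
Slack = (n − k + 1) − d = 0.
The code is MDS (slack = 0).
Description: the claimed parameters are [16, 8, 9]_16; such a code would be MDS (meets Singleton bound).


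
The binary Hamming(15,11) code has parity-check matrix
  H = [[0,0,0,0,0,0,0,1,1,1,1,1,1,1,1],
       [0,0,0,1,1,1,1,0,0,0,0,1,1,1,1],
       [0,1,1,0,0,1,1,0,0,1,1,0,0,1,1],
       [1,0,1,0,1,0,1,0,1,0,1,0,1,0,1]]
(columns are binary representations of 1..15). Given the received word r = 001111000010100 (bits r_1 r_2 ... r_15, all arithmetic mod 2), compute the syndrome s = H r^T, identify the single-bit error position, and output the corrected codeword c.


s = (0, 0, 1, 0)^T, error position = 2, corrected codeword c = 011111000010100

Compute s = H r^T mod 2 one row at a time:
  s_1 = 0 + 0 + 0 + 1 + 0 + 1 + 0 + 0 = 2 ≡ 0 (mod 2).
  s_2 = 1 + 1 + 1 + 0 + 0 + 1 + 0 + 0 = 4 ≡ 0 (mod 2).
  s_3 = 0 + 1 + 1 + 0 + 0 + 1 + 0 + 0 = 3 ≡ 1 (mod 2).
  s_4 = 0 + 1 + 1 + 0 + 0 + 1 + 1 + 0 = 4 ≡ 0 (mod 2).
s = (0, 0, 1, 0)^T — this equals column 2 of H (binary 0010), so error is at position 2.
Correct: flip bit 2 of r = 001111000010100 to get c = 011111000010100.


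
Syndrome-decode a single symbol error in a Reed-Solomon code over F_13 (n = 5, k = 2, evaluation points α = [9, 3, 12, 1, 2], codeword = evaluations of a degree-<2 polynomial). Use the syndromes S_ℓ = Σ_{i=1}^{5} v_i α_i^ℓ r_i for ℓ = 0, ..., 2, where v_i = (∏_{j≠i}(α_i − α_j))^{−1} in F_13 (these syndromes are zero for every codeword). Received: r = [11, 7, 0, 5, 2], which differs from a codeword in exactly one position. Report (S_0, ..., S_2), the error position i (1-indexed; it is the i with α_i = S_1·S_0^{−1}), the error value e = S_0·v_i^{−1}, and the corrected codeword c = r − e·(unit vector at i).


S = (3, 3, 3), error at position 4, error magnitude e = 8, c = [11, 7, 0, 10, 2].

Step 1: column multipliers v_i = (∏_{j≠i}(α_i − α_j))^{−1} mod 13.
  i = 1 (α = 9): (9−3)(9−12)(9−1)(9−2) = 6·(−3)·8·7 = −1008 ≡ 6, so v_1 = 6^{−1} = 11 (mod 13).
  i = 2 (α = 3): (3−9)(3−12)(3−1)(3−2) = (−6)·(−9)·2·1 = 108 ≡ 4, so v_2 = 4^{−1} = 10 (mod 13).
  i = 3 (α = 12): (12−9)(12−3)(12−1)(12−2) = 3·9·11·10 = 2970 ≡ 6, so v_3 = 6^{−1} = 11 (mod 13).
  i = 4 (α = 1): (1−9)(1−3)(1−12)(1−2) = (−8)·(−2)·(−11)·(−1) = 176 ≡ 7, so v_4 = 7^{−1} = 2 (mod 13).
  i = 5 (α = 2): (2−9)(2−3)(2−12)(2−1) = (−7)·(−1)·(−10)·1 = −70 ≡ 8, so v_5 = 8^{−1} = 5 (mod 13).
  v = [11, 10, 11, 2, 5].
Step 2: syndromes of r = [11, 7, 0, 5, 2] (all sums mod 13).
  S_0 = Σ v_i r_i = 11·11 + 10·7 + 11·0 + 2·5 + 5·2 = 211 ≡ 3.
  S_1 = Σ v_i α_i r_i = 11·9·11 + 10·3·7 + 11·12·0 + 2·1·5 + 5·2·2 = 1329 ≡ 3.
  α_i^2 mod 13 = [3, 9, 1, 1, 4].
  S_2 = Σ v_i α_i^2 r_i = 11·3·11 + 10·9·7 + 11·1·0 + 2·1·5 + 5·4·2 = 1043 ≡ 3.
  S = (3, 3, 3) ≠ 0, so r is not a codeword (an error is present).
Step 3: locate the error. For a single error e at position i, S_ℓ = v_i·e·α_i^ℓ, so α_err = S_1/S_0.
  S_0^{−1} = 3^{−1} = 9 (mod 13), so α_err = 3·9 = 27 ≡ 1 = α_4. Error position i = 4.
  Consistency check: S_2/S_1 = 3·9 = 27 ≡ 1 = α_err ✓ (single-error assumption holds).
Step 4: error magnitude e = S_0/v_4 = S_0·∏_{j≠4}(α_4 − α_j) = 3·7 = 21 ≡ 8 (mod 13).
Step 5: correct position 4: c_4 = r_4 − e = 5 − 8 ≡ 10 (mod 13). Hence c = [11, 7, 0, 10, 2].
  Check: interpolating c through the α_i gives m(x) = 5 + 5·x (degree < 2) with m(α_i) = c_i for every i, so c is indeed a codeword.


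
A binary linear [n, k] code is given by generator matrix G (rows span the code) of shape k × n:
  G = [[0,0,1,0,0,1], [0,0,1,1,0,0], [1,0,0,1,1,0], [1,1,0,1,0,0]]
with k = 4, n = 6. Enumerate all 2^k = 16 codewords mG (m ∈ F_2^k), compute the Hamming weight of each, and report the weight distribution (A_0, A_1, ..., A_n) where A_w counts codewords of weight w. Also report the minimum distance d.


Weight distribution: A_0 = 1, A_2 = 4, A_3 = 6, A_4 = 3, A_5 = 2. Minimum distance d = 2.

Enumerate all 2^4 = 16 messages m ∈ F_2^4.
For each, compute codeword c = mG in F_2^6, then tally its weight.
  m = 0000 → c = 000000, weight = 0.
  m = 1000 → c = 001001, weight = 2.
  m = 0100 → c = 001100, weight = 2.
  m = 1100 → c = 000101, weight = 2.
  m = 0010 → c = 100110, weight = 3.
  m = 1010 → c = 101111, weight = 5.
  m = 0110 → c = 101010, weight = 3.
  m = 1110 → c = 100011, weight = 3.
  m = 0001 → c = 110100, weight = 3.
  m = 1001 → c = 111101, weight = 5.
  m = 0101 → c = 111000, weight = 3.
  m = 1101 → c = 110001, weight = 3.
  m = 0011 → c = 010010, weight = 2.
  m = 1011 → c = 011011, weight = 4.
  m = 0111 → c = 011110, weight = 4.
  m = 1111 → c = 010111, weight = 4.
Tally weights:
  weight 0: 1 codewords.
  weight 2: 4 codewords.
  weight 3: 6 codewords.
  weight 4: 3 codewords.
  weight 5: 2 codewords.
Minimum distance d = smallest w > 0 with A_w > 0 = 2.
Sanity: Σ A_w = 16 = 2^4 = 16 ✓.


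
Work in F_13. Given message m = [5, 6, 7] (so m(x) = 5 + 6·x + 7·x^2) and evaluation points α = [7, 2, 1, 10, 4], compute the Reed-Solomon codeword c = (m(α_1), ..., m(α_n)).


c = [0, 6, 5, 11, 11]

Message polynomial: m(x) = 5 + 6·x + 7·x^2 (mod 13).
For each evaluation point α_i, compute m(α_i) mod 13:
  α_1 = 7: Horner steps 7 → 3 → 0, so m(7) = 0.
  α_2 = 2: Horner steps 7 → 7 → 6, so m(2) = 6.
  α_3 = 1: Horner steps 7 → 0 → 5, so m(1) = 5.
  α_4 = 10: Horner steps 7 → 11 → 11, so m(10) = 11.
  α_5 = 4: Horner steps 7 → 8 → 11, so m(4) = 11.
Codeword c = [0, 6, 5, 11, 11] ∈ F_13^5.


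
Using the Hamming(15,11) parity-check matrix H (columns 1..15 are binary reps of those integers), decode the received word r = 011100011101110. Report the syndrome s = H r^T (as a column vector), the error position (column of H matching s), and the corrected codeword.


s = (0, 0, 0, 1)^T, error position = 1, corrected codeword c = 111100011101110

Compute s = H r^T mod 2 one row at a time:
  s_1 = 1 + 1 + 1 + 0 + 1 + 1 + 1 + 0 = 6 ≡ 0 (mod 2).
  s_2 = 1 + 0 + 0 + 0 + 1 + 1 + 1 + 0 = 4 ≡ 0 (mod 2).
  s_3 = 1 + 1 + 0 + 0 + 1 + 0 + 1 + 0 = 4 ≡ 0 (mod 2).
  s_4 = 0 + 1 + 0 + 0 + 1 + 0 + 1 + 0 = 3 ≡ 1 (mod 2).
s = (0, 0, 0, 1)^T — this equals column 1 of H (binary 0001), so error is at position 1.
Correct: flip bit 1 of r = 011100011101110 to get c = 111100011101110.


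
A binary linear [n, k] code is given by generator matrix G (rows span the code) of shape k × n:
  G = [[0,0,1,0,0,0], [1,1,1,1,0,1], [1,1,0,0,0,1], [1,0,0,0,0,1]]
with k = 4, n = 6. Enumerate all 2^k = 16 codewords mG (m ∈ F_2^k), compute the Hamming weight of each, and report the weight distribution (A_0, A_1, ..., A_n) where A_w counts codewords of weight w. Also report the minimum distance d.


Weight distribution: A_0 = 1, A_1 = 3, A_2 = 4, A_3 = 4, A_4 = 3, A_5 = 1. Minimum distance d = 1.

Enumerate all 2^4 = 16 messages m ∈ F_2^4.
For each, compute codeword c = mG in F_2^6, then tally its weight.
  m = 0000 → c = 000000, weight = 0.
  m = 1000 → c = 001000, weight = 1.
  m = 0100 → c = 111101, weight = 5.
  m = 1100 → c = 110101, weight = 4.
  m = 0010 → c = 110001, weight = 3.
  m = 1010 → c = 111001, weight = 4.
  m = 0110 → c = 001100, weight = 2.
  m = 1110 → c = 000100, weight = 1.
  m = 0001 → c = 100001, weight = 2.
  m = 1001 → c = 101001, weight = 3.
  m = 0101 → c = 011100, weight = 3.
  m = 1101 → c = 010100, weight = 2.
  m = 0011 → c = 010000, weight = 1.
  m = 1011 → c = 011000, weight = 2.
  m = 0111 → c = 101101, weight = 4.
  m = 1111 → c = 100101, weight = 3.
Tally weights:
  weight 0: 1 codewords.
  weight 1: 3 codewords.
  weight 2: 4 codewords.
  weight 3: 4 codewords.
  weight 4: 3 codewords.
  weight 5: 1 codewords.
Minimum distance d = smallest w > 0 with A_w > 0 = 1.
Sanity: Σ A_w = 16 = 2^4 = 16 ✓.


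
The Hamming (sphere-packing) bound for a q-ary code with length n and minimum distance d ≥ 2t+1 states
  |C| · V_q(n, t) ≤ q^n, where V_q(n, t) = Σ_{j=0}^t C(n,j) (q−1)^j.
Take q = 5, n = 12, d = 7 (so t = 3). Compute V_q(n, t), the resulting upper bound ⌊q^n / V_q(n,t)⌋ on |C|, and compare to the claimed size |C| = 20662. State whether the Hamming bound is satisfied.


V_q(n, t) = 15185, q^n = 244140625, Hamming bound = 16077, |C| = 20662 > bound (violated).

Step 1: Compute V_q(n, t) = Σ_{j=0}^3 C(n, j) (q−1)^j.
  j = 0: C(12,0)·(4)^0 = 1·1 = 1.
  j = 1: C(12,1)·(4)^1 = 12·4 = 48.
  j = 2: C(12,2)·(4)^2 = 66·16 = 1056.
  j = 3: C(12,3)·(4)^3 = 220·64 = 14080.
  V_q(n, t) = 1 + 48 + 1056 + 14080 = 15185.
Step 2: q^n = 5^12 = 244140625.
Step 3: Hamming bound ⌊q^n / V_q(n,t)⌋ = ⌊244140625/15185⌋ = 16077.
Step 4: Compare |C| = 20662 to 16077: violated.
The claimed |C| lies above the Hamming bound, so no 5-ary code of length 12 with d ≥ 7 can have 20662 codewords.


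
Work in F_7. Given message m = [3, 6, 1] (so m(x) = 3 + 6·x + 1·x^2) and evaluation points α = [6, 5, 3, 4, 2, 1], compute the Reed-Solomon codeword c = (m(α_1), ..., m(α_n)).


c = [5, 2, 2, 1, 5, 3]

Message polynomial: m(x) = 3 + 6·x + 1·x^2 (mod 7).
For each evaluation point α_i, compute m(α_i) mod 7:
  α_1 = 6: Horner steps 1 → 5 → 5, so m(6) = 5.
  α_2 = 5: Horner steps 1 → 4 → 2, so m(5) = 2.
  α_3 = 3: Horner steps 1 → 2 → 2, so m(3) = 2.
  α_4 = 4: Horner steps 1 → 3 → 1, so m(4) = 1.
  α_5 = 2: Horner steps 1 → 1 → 5, so m(2) = 5.
  α_6 = 1: Horner steps 1 → 0 → 3, so m(1) = 3.
Codeword c = [5, 2, 2, 1, 5, 3] ∈ F_7^6.


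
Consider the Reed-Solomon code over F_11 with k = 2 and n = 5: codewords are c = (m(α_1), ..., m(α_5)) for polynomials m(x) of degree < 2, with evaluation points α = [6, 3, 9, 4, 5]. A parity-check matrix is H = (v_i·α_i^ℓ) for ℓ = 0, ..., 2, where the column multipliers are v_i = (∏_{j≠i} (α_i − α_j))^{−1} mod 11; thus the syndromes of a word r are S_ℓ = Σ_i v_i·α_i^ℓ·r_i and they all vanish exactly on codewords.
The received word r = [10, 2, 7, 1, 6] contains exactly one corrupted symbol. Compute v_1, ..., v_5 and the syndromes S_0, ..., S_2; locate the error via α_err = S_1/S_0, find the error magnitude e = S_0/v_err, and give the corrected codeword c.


S = (9, 1, 5), error at position 5, error magnitude e = 6, c = [10, 2, 7, 1, 0].

Step 1: column multipliers v_i = (∏_{j≠i}(α_i − α_j))^{−1} mod 11.
  i = 1 (α = 6): (6−3)(6−9)(6−4)(6−5) = 3·(−3)·2·1 = −18 ≡ 4, so v_1 = 4^{−1} = 3 (mod 11).
  i = 2 (α = 3): (3−6)(3−9)(3−4)(3−5) = (−3)·(−6)·(−1)·(−2) = 36 ≡ 3, so v_2 = 3^{−1} = 4 (mod 11).
  i = 3 (α = 9): (9−6)(9−3)(9−4)(9−5) = 3·6·5·4 = 360 ≡ 8, so v_3 = 8^{−1} = 7 (mod 11).
  i = 4 (α = 4): (4−6)(4−3)(4−9)(4−5) = (−2)·1·(−5)·(−1) = −10 ≡ 1, so v_4 = 1^{−1} = 1 (mod 11).
  i = 5 (α = 5): (5−6)(5−3)(5−9)(5−4) = (−1)·2·(−4)·1 = 8 ≡ 8, so v_5 = 8^{−1} = 7 (mod 11).
  v = [3, 4, 7, 1, 7].
Step 2: syndromes of r = [10, 2, 7, 1, 6] (all sums mod 11).
  S_0 = Σ v_i r_i = 3·10 + 4·2 + 7·7 + 1·1 + 7·6 = 130 ≡ 9.
  S_1 = Σ v_i α_i r_i = 3·6·10 + 4·3·2 + 7·9·7 + 1·4·1 + 7·5·6 = 859 ≡ 1.
  α_i^2 mod 11 = [3, 9, 4, 5, 3].
  S_2 = Σ v_i α_i^2 r_i = 3·3·10 + 4·9·2 + 7·4·7 + 1·5·1 + 7·3·6 = 489 ≡ 5.
  S = (9, 1, 5) ≠ 0, so r is not a codeword (an error is present).
Step 3: locate the error. For a single error e at position i, S_ℓ = v_i·e·α_i^ℓ, so α_err = S_1/S_0.
  S_0^{−1} = 9^{−1} = 5 (mod 11), so α_err = 1·5 = 5 ≡ 5 = α_5. Error position i = 5.
  Consistency check: S_2/S_1 = 5·1 = 5 ≡ 5 = α_err ✓ (single-error assumption holds).
Step 4: error magnitude e = S_0/v_5 = S_0·∏_{j≠5}(α_5 − α_j) = 9·8 = 72 ≡ 6 (mod 11).
Step 5: correct position 5: c_5 = r_5 − e = 6 − 6 ≡ 0 (mod 11). Hence c = [10, 2, 7, 1, 0].
  Check: interpolating c through the α_i gives m(x) = 5 + 10·x (degree < 2) with m(α_i) = c_i for every i, so c is indeed a codeword.


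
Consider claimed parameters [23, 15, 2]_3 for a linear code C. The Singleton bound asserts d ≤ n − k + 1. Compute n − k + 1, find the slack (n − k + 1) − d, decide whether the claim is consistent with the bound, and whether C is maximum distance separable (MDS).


Singleton RHS = n − k + 1 = 9, slack = 7, bound satisfied, not MDS.

Singleton bound: d ≤ n − k + 1.
Here n = 23, k = 15, so n − k + 1 = 9.
Given d = 2, check d ≤ 9: YES.
Slack = (n − k + 1) − d = 7.
The code is NOT MDS (slack = 7 > 0).
Description: the claimed parameters are [23, 15, 2]_3; such a code would be non-MDS.


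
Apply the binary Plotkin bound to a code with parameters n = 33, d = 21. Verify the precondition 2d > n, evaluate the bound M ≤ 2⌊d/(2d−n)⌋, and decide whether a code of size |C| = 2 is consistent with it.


Plotkin bound M ≤ 4; given |C| = 2 ≤ bound (satisfied).

Check applicability: 2d = 42, n = 33.
2d − n = 9 > 0, so Plotkin applies.
Compute d/(2d−n) = 21/9 ≈ 2.3333.
⌊d/(2d−n)⌋ = 2.
Plotkin bound: M ≤ 2·2 = 4.
Given |C| = 2, check: satisfied.
This |C| is below the Plotkin bound.


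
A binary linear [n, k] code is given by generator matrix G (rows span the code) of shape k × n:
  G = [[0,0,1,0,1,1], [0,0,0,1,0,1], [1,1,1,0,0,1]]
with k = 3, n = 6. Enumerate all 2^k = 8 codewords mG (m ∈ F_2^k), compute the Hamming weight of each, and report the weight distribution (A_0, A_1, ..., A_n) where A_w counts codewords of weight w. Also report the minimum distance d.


Weight distribution: A_0 = 1, A_2 = 1, A_3 = 3, A_4 = 2, A_5 = 1. Minimum distance d = 2.

Enumerate all 2^3 = 8 messages m ∈ F_2^3.
For each, compute codeword c = mG in F_2^6, then tally its weight.
  m = 000 → c = 000000, weight = 0.
  m = 100 → c = 001011, weight = 3.
  m = 010 → c = 000101, weight = 2.
  m = 110 → c = 001110, weight = 3.
  m = 001 → c = 111001, weight = 4.
  m = 101 → c = 110010, weight = 3.
  m = 011 → c = 111100, weight = 4.
  m = 111 → c = 110111, weight = 5.
Tally weights:
  weight 0: 1 codewords.
  weight 2: 1 codewords.
  weight 3: 3 codewords.
  weight 4: 2 codewords.
  weight 5: 1 codewords.
Minimum distance d = smallest w > 0 with A_w > 0 = 2.
Sanity: Σ A_w = 8 = 2^3 = 8 ✓.


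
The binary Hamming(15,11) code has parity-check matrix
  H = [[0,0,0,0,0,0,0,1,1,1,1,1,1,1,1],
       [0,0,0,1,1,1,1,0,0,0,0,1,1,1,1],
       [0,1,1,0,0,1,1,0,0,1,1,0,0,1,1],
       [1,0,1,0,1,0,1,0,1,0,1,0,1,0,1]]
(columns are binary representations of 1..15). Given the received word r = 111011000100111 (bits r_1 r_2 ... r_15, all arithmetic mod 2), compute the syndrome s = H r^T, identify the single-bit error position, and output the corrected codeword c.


s = (0, 1, 0, 1)^T, error position = 5, corrected codeword c = 111001000100111

Compute s = H r^T mod 2 one row at a time:
  s_1 = 0 + 0 + 1 + 0 + 0 + 1 + 1 + 1 = 4 ≡ 0 (mod 2).
  s_2 = 0 + 1 + 1 + 0 + 0 + 1 + 1 + 1 = 5 ≡ 1 (mod 2).
  s_3 = 1 + 1 + 1 + 0 + 1 + 0 + 1 + 1 = 6 ≡ 0 (mod 2).
  s_4 = 1 + 1 + 1 + 0 + 0 + 0 + 1 + 1 = 5 ≡ 1 (mod 2).
s = (0, 1, 0, 1)^T — this equals column 5 of H (binary 0101), so error is at position 5.
Correct: flip bit 5 of r = 111011000100111 to get c = 111001000100111.


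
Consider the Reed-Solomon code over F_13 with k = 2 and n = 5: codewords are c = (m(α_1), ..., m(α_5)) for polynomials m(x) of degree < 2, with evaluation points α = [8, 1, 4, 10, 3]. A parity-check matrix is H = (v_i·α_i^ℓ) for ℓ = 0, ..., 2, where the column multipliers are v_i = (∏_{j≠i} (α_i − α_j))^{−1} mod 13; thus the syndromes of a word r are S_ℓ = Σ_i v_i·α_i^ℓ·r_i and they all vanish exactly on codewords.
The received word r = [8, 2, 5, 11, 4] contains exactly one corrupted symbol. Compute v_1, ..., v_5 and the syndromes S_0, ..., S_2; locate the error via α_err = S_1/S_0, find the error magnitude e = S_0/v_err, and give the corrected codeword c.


S = (2, 3, 11), error at position 1, error magnitude e = 12, c = [9, 2, 5, 11, 4].

Step 1: column multipliers v_i = (∏_{j≠i}(α_i − α_j))^{−1} mod 13.
  i = 1 (α = 8): (8−1)(8−4)(8−10)(8−3) = 7·4·(−2)·5 = −280 ≡ 6, so v_1 = 6^{−1} = 11 (mod 13).
  i = 2 (α = 1): (1−8)(1−4)(1−10)(1−3) = (−7)·(−3)·(−9)·(−2) = 378 ≡ 1, so v_2 = 1^{−1} = 1 (mod 13).
  i = 3 (α = 4): (4−8)(4−1)(4−10)(4−3) = (−4)·3·(−6)·1 = 72 ≡ 7, so v_3 = 7^{−1} = 2 (mod 13).
  i = 4 (α = 10): (10−8)(10−1)(10−4)(10−3) = 2·9·6·7 = 756 ≡ 2, so v_4 = 2^{−1} = 7 (mod 13).
  i = 5 (α = 3): (3−8)(3−1)(3−4)(3−10) = (−5)·2·(−1)·(−7) = −70 ≡ 8, so v_5 = 8^{−1} = 5 (mod 13).
  v = [11, 1, 2, 7, 5].
Step 2: syndromes of r = [8, 2, 5, 11, 4] (all sums mod 13).
  S_0 = Σ v_i r_i = 11·8 + 1·2 + 2·5 + 7·11 + 5·4 = 197 ≡ 2.
  S_1 = Σ v_i α_i r_i = 11·8·8 + 1·1·2 + 2·4·5 + 7·10·11 + 5·3·4 = 1576 ≡ 3.
  α_i^2 mod 13 = [12, 1, 3, 9, 9].
  S_2 = Σ v_i α_i^2 r_i = 11·12·8 + 1·1·2 + 2·3·5 + 7·9·11 + 5·9·4 = 1961 ≡ 11.
  S = (2, 3, 11) ≠ 0, so r is not a codeword (an error is present).
Step 3: locate the error. For a single error e at position i, S_ℓ = v_i·e·α_i^ℓ, so α_err = S_1/S_0.
  S_0^{−1} = 2^{−1} = 7 (mod 13), so α_err = 3·7 = 21 ≡ 8 = α_1. Error position i = 1.
  Consistency check: S_2/S_1 = 11·9 = 99 ≡ 8 = α_err ✓ (single-error assumption holds).
Step 4: error magnitude e = S_0/v_1 = S_0·∏_{j≠1}(α_1 − α_j) = 2·6 = 12 ≡ 12 (mod 13).
Step 5: correct position 1: c_1 = r_1 − e = 8 − 12 ≡ 9 (mod 13). Hence c = [9, 2, 5, 11, 4].
  Check: interpolating c through the α_i gives m(x) = 1 + 1·x (degree < 2) with m(α_i) = c_i for every i, so c is indeed a codeword.
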